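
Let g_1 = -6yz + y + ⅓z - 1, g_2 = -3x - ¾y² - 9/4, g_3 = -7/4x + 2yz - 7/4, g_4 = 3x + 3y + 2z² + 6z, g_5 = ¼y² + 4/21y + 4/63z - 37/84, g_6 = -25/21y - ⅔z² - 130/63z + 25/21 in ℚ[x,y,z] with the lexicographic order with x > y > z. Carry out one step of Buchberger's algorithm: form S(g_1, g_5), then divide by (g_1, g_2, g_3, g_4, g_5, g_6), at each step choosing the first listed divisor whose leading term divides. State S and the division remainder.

lcm(LM(g_1), LM(g_5)) = y²z.
S = (lcm/LT(g_1))·g_1 − (lcm/LT(g_5))·g_5 = -⅙y² - 103/126yz + ⅙y - 16/63z² + 37/21z.
Reduce S modulo (g_1, g_2, g_3, g_4, g_5, g_6) in that order:
  leading term y²: subtract (-⅔)·g_5 from -⅙y² - 103/126yz + ⅙y - 16/63z² + 37/21z → -103/126yz + 37/126y - 16/63z² + 341/189z - 37/126
  leading term yz: subtract (103/756)·g_1 from -103/126yz + 37/126y - 16/63z² + 341/189z - 37/126 → 17/108y - 16/63z² + 3989/2268z - 17/108
  leading term y: subtract (-119/900)·g_6 from 17/108y - 16/63z² + 3989/2268z - 17/108 → -3233/9450z² + 5617/3780z
  leading term z²: no divisor's leading term divides it; move -3233/9450z² to the remainder.
  leading term z: no divisor's leading term divides it; move 5617/3780z to the remainder.
The remainder -3233/9450z² + 5617/3780z is nonzero, so it would be added as the next basis element.

S(g_1, g_5) = -⅙y² - 103/126yz + ⅙y - 16/63z² + 37/21z; remainder on division = -3233/9450z² + 5617/3780z.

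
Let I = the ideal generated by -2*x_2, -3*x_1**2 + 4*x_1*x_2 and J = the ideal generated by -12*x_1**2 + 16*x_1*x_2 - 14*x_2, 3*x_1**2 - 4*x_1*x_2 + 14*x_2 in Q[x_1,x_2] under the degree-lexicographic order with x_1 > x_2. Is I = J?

Equality of ideals is decidable: compute both reduced Gröbner bases (unique for the ordering) and check whether they agree.
Buchberger on the first generating set:
f_1 = -2*x_2, LT = x_2.
f_2 = -3*x_1**2 + 4*x_1*x_2, LT = x_1**2.

The S-polynomials (S(f_1,f_2)) all reduce to 0 modulo the current basis, so we have a Gröbner basis.
Inter-reduce: drop elements whose leading term is divisible by another's, tail-reduce, and make monic.
Reduced Gröbner basis: {x_1**2, x_2}.

Buchberger on the second generating set:
h_1 = -12*x_1**2 + 16*x_1*x_2 - 14*x_2, LT = x_1**2.
h_2 = 3*x_1**2 - 4*x_1*x_2 + 14*x_2, LT = x_1**2.

S(h_1,h_2): lcm = x_1**2. S = -7/2*x_2.
  reduce S modulo (h_1, h_2):
  remainder -7/2*x_2 ≠ 0; add k_3 = -7/2*x_2 to the basis.

The other S-polynomials (S(h_1,k_3), S(h_2,k_3)) all reduce to 0 modulo the current basis, so we have a Gröbner basis.
Inter-reduce: drop elements whose leading term is divisible by another's, tail-reduce, and make monic.
Reduced Gröbner basis: {x_1**2, x_2}.

These coincide, so the ideals are equal.

Yes, the ideals are equal.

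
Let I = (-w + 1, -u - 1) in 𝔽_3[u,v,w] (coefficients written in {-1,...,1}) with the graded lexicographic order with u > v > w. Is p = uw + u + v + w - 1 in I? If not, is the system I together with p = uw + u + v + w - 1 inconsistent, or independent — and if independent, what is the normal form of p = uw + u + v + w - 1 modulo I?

First compute the reduced Gröbner basis of I by Buchberger's algorithm.
f_1 = -w + 1, LT = w.
f_2 = -u - 1, LT = u.

The S-polynomials (S(f_1,f_2)) all reduce to 0 modulo the current basis, so we have a Gröbner basis.
Inter-reduce: drop elements whose leading term is divisible by another's, tail-reduce, and make monic.
Reduced Gröbner basis: {u + 1, w - 1}.
Label its elements g_1 = u + 1, g_2 = w - 1.

Reduce p = uw + u + v + w - 1 modulo G:
  leading term uw: subtract (w)·g_1 from uw + u + v + w - 1 → u + v - 1
  leading term u: subtract (1)·g_1 from u + v - 1 → v + 1
  leading term v: no divisor's leading term divides it; move v to the remainder.
  leading term 1: no divisor's leading term divides it; move 1 to the remainder.
  normal form = v + 1.
The normal form is nonzero, so p ∉ I. Since p minus its normal form lies in I, I + (p) = I + (r) where r = v + 1; decide whether this ideal is the whole ring.
Run Buchberger on G together with r (pairs among the g_i already reduce to 0 since G is a Gröbner basis):
g_1 = u + 1, LT = u.
g_2 = w - 1, LT = w.
r = v + 1, LT = v.

The S-polynomials (S(g_1,g_2), S(g_1,r), S(g_2,r)) all reduce to 0 modulo the current basis, so we have a Gröbner basis.
Inter-reduce: drop elements whose leading term is divisible by another's, tail-reduce, and make monic.
Reduced Gröbner basis: {u + 1, v + 1, w - 1}.
The reduced Gröbner basis of I + (p) is {u + 1, v + 1, w - 1} ≠ {1}, a proper ideal, so the enlarged system stays consistent: p is independent of I, with normal form v + 1.

uw + u + v + w - 1 is independent of I; its normal form modulo I is v + 1.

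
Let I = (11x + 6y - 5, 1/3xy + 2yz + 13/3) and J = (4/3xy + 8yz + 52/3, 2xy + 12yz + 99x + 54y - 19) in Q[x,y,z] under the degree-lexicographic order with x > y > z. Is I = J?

Two ideals are equal iff their reduced Gröbner bases coincide (the reduced basis is unique for a fixed ordering).
Buchberger on the first generating set:
f_1 = 11x + 6y - 5, LT = x.
f_2 = 1/3xy + 2yz + 13/3, LT = xy.

S(f_1,f_2): lcm = xy. S = 6/11y^2 - 6yz - 5/11y - 13.
  leading term y^2: no divisor's leading term divides it; move 6/11y^2 to the remainder.
  leading term yz: no divisor's leading term divides it; move -6yz to the remainder.
  leading term y: no divisor's leading term divides it; move -5/11y to the remainder.
  leading term 1: no divisor's leading term divides it; move -13 to the remainder.
  remainder 6/11y^2 - 6yz - 5/11y - 13 ≠ 0; add g_3 = 6/11y^2 - 6yz - 5/11y - 13 to the basis.

The other S-polynomials (S(f_1,g_3), S(f_2,g_3)) all reduce to 0 modulo the current basis, so we have a Gröbner basis.
Inter-reduce: drop elements whose leading term is divisible by another's, tail-reduce, and make monic.
Reduced Gröbner basis: {y^2 - 11yz - 5/6y - 143/6, x + 6/11y - 5/11}.

Buchberger on the second generating set:
h_1 = 4/3xy + 8yz + 52/3, LT = xy.
h_2 = 2xy + 12yz + 99x + 54y - 19, LT = xy.

S(h_1,h_2): lcm = xy. S = -99/2x - 27y + 45/2.
  leading term x: no divisor's leading term divides it; move -99/2x to the remainder.
  leading term y: no divisor's leading term divides it; move -27y to the remainder.
  leading term 1: no divisor's leading term divides it; move 45/2 to the remainder.
  remainder -99/2x - 27y + 45/2 ≠ 0; add k_3 = -99/2x - 27y + 45/2 to the basis.

S(h_1,k_3): lcm = xy. S = -6/11y^2 + 6yz + 5/11y + 13.
  leading term y^2: no divisor's leading term divides it; move -6/11y^2 to the remainder.
  leading term yz: no divisor's leading term divides it; move 6yz to the remainder.
  leading term y: no divisor's leading term divides it; move 5/11y to the remainder.
  leading term 1: no divisor's leading term divides it; move 13 to the remainder.
  remainder -6/11y^2 + 6yz + 5/11y + 13 ≠ 0; add k_4 = -6/11y^2 + 6yz + 5/11y + 13 to the basis.

The other S-polynomials (S(h_2,k_3), S(h_1,k_4), S(h_2,k_4), S(k_3,k_4)) all reduce to 0 modulo the current basis, so we have a Gröbner basis.
Inter-reduce: drop elements whose leading term is divisible by another's, tail-reduce, and make monic.
Reduced Gröbner basis: {y^2 - 11yz - 5/6y - 143/6, x + 6/11y - 5/11}.

These coincide, so the ideals are equal.

Yes, the ideals are equal.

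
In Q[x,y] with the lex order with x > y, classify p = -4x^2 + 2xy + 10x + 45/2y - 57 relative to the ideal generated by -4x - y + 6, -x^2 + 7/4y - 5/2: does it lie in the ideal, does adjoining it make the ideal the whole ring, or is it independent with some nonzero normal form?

Adjoining -4x^2 + 2xy + 10x + 45/2y - 57 makes the ideal the whole ring: the system is inconsistent.

First compute the reduced Gröbner basis of I by Buchberger's algorithm.
f_1 = -4x - y + 6, LT = x.
f_2 = -x^2 + 7/4y - 5/2, LT = x^2.

S(f_1,f_2): lcm = x^2. S = 1/4xy - 3/2x + 7/4y - 5/2.
  reduce S modulo (f_1, f_2):
  remainder -1/16y^2 + 5/2y - 19/4 ≠ 0; add h_3 = -1/16y^2 + 5/2y - 19/4 to the basis.

The other S-polynomials (S(f_1,h_3), S(f_2,h_3)) all reduce to 0 modulo the current basis, so we have a Gröbner basis.
Inter-reduce: drop elements whose leading term is divisible by another's, tail-reduce, and make monic.
Reduced Gröbner basis: {x + 1/4y - 3/2, y^2 - 40y + 76}.
Label its elements g_1 = x + 1/4y - 3/2, g_2 = y^2 - 40y + 76.

Reduce p = -4x^2 + 2xy + 10x + 45/2y - 57 modulo G:
  leading term x^2: subtract (-4x)·g_1 from -4x^2 + 2xy + 10x + 45/2y - 57 → 3xy + 4x + 45/2y - 57
  leading term xy: subtract (3y)·g_1 from 3xy + 4x + 45/2y - 57 → 4x - 3/4y^2 + 27y - 57
  leading term x: subtract (4)·g_1 from 4x - 3/4y^2 + 27y - 57 → -3/4y^2 + 26y - 51
  leading term y^2: subtract (-3/4)·g_2 from -3/4y^2 + 26y - 51 → -4y + 6
  leading term y: no divisor's leading term divides it; move -4y to the remainder.
  leading term 1: no divisor's leading term divides it; move 6 to the remainder.
  normal form = -4y + 6.
The normal form is nonzero, so p ∉ I. Since p minus its normal form lies in I, I + (p) = I + (r) where r = -4y + 6; decide whether this ideal is the whole ring.
Run Buchberger on G together with r (pairs among the g_i already reduce to 0 since G is a Gröbner basis):
g_1 = x + 1/4y - 3/2, LT = x.
g_2 = y^2 - 40y + 76, LT = y^2.
r = -4y + 6, LT = y.

S(g_2,r): lcm = y^2. S = -77/2y + 76.
  reduce S modulo (g_1, g_2, r):
  remainder 73/4 ≠ 0; add m_4 = 73/4 to the basis.

The other S-polynomials (S(g_1,g_2), S(g_1,r), S(g_1,m_4), S(g_2,m_4), S(r,m_4)) all reduce to 0 modulo the current basis, so we have a Gröbner basis.
Inter-reduce: drop elements whose leading term is divisible by another's, tail-reduce, and make monic.
Reduced Gröbner basis: {1}.
The reduced Gröbner basis of I + (p) is {1}: the ideal is the whole ring, so the enlarged system has no common solution — adjoining p is inconsistent.

Ideal membership is decidable via reduction modulo a Gröbner basis.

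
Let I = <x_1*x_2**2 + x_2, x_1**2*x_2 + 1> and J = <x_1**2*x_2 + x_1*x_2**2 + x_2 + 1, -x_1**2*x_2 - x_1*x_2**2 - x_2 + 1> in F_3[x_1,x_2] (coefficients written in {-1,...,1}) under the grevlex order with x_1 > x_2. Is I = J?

Two ideals are equal iff their reduced Gröbner bases coincide (the reduced basis is unique for a fixed ordering).
Buchberger on the first generating set:
f_1 = x_1*x_2**2 + x_2, LT = x_1*x_2**2.
f_2 = x_1**2*x_2 + 1, LT = x_1**2*x_2.

S(f_1,f_2): lcm = x_1**2*x_2**2. S = x_1*x_2 - x_2.
  leading term x_1*x_2: no divisor's leading term divides it; move x_1*x_2 to the remainder.
  leading term x_2: no divisor's leading term divides it; move -x_2 to the remainder.
  remainder x_1*x_2 - x_2 ≠ 0; add g_3 = x_1*x_2 - x_2 to the basis.

S(f_1,g_3): lcm = x_1*x_2**2. S = x_2**2 + x_2.
  leading term x_2**2: no divisor's leading term divides it; move x_2**2 to the remainder.
  leading term x_2: no divisor's leading term divides it; move x_2 to the remainder.
  remainder x_2**2 + x_2 ≠ 0; add g_4 = x_2**2 + x_2 to the basis.

S(f_2,g_3): lcm = x_1**2*x_2. S = x_1*x_2 + 1.
  leading term x_1*x_2: subtract (1)·g_3 from x_1*x_2 + 1 → x_2 + 1
  leading term x_2: no divisor's leading term divides it; move x_2 to the remainder.
  leading term 1: no divisor's leading term divides it; move 1 to the remainder.
  remainder x_2 + 1 ≠ 0; add g_5 = x_2 + 1 to the basis.

S(f_2,g_5): lcm = x_1**2*x_2. S = -x_1**2 + 1.
  leading term x_1**2: no divisor's leading term divides it; move -x_1**2 to the remainder.
  leading term 1: no divisor's leading term divides it; move 1 to the remainder.
  remainder -x_1**2 + 1 ≠ 0; add g_6 = -x_1**2 + 1 to the basis.

S(g_3,g_5): lcm = x_1*x_2. S = -x_1 - x_2.
  leading term x_1: no divisor's leading term divides it; move -x_1 to the remainder.
  leading term x_2: subtract (-1)·g_5 from -x_2 → 1
  leading term 1: no divisor's leading term divides it; move 1 to the remainder.
  remainder -x_1 + 1 ≠ 0; add g_7 = -x_1 + 1 to the basis.

The other S-polynomials (S(f_1,g_4), S(f_2,g_4), S(g_3,g_4), S(f_1,g_5), S(g_4,g_5), S(f_1,g_6), S(f_2,g_6), S(g_3,g_6), S(g_4,g_6), S(g_5,g_6), S(f_1,g_7), S(f_2,g_7), S(g_3,g_7), S(g_4,g_7), S(g_5,g_7), S(g_6,g_7)) all reduce to 0 modulo the current basis, so we have a Gröbner basis.
Inter-reduce: drop elements whose leading term is divisible by another's, tail-reduce, and make monic.
Reduced Gröbner basis: {x_1 - 1, x_2 + 1}.

Buchberger on the second generating set:
h_1 = x_1**2*x_2 + x_1*x_2**2 + x_2 + 1, LT = x_1**2*x_2.
h_2 = -x_1**2*x_2 - x_1*x_2**2 - x_2 + 1, LT = x_1**2*x_2.

S(h_1,h_2): lcm = x_1**2*x_2. S = -1.
  leading term 1: no divisor's leading term divides it; move -1 to the remainder.
  remainder -1 ≠ 0; add k_3 = -1 to the basis.

The other S-polynomials (S(h_1,k_3), S(h_2,k_3)) all reduce to 0 modulo the current basis, so we have a Gröbner basis.
Inter-reduce: drop elements whose leading term is divisible by another's, tail-reduce, and make monic.
Reduced Gröbner basis: {1}.

Since the reduced bases disagree, the two ideals are not the same.
The same test decides containment: I ⊆ J iff every generator of I reduces to 0 modulo a Gröbner basis of J.

No, the ideals differ.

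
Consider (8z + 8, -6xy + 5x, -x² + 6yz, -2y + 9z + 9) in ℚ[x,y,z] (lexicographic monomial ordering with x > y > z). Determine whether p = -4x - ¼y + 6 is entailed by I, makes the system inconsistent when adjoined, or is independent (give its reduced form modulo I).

First compute the reduced Gröbner basis of I by Buchberger's algorithm.
f_1 = 8z + 8, LT = z.
f_2 = -6xy + 5x, LT = xy.
f_3 = -x² + 6yz, LT = x².
f_4 = -2y + 9z + 9, LT = y.

S(f_2,f_4): lcm = xy. S = 9/2xz + 11/3x.
  reduce S modulo (f_1, f_2, f_3, f_4):
  remainder -⅚x ≠ 0; add h_5 = -⅚x to the basis.

The other S-polynomials (S(f_1,f_2), S(f_1,f_3), S(f_1,f_4), S(f_2,f_3), S(f_3,f_4), S(f_1,h_5), S(f_2,h_5), S(f_3,h_5), S(f_4,h_5)) all reduce to 0 modulo the current basis, so we have a Gröbner basis.
Inter-reduce: drop elements whose leading term is divisible by another's, tail-reduce, and make monic.
Reduced Gröbner basis: {x, y, z + 1}.
Label its elements g_1 = x, g_2 = y, g_3 = z + 1.

Reduce p = -4x - ¼y + 6 modulo G:
  leading term x: subtract (-4)·g_1 from -4x - ¼y + 6 → -¼y + 6
  leading term y: subtract (-¼)·g_2 from -¼y + 6 → 6
  leading term 1: no divisor's leading term divides it; move 6 to the remainder.
  normal form = 6.
The normal form is nonzero, so p ∉ I. Since p minus its normal form lies in I, I + (p) = I + (r) where r = 6; decide whether this ideal is the whole ring.
Here r = 6 is a nonzero constant, hence a unit: 1 ∈ I + (p), the Gröbner basis of I + (p) is {1}, and the enlarged system has no common solution — adjoining p is inconsistent.

Adjoining -4x - ¼y + 6 makes the ideal the whole ring: the system is inconsistent.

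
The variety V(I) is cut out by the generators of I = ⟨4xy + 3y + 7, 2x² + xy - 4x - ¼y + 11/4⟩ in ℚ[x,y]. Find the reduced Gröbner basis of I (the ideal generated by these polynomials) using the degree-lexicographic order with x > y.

f_1 = 4xy + 3y + 7, LT = xy.
f_2 = 2x² + xy - 4x - ¼y + 11/4, LT = x².

S(f_1,f_2): lcm = x²y. S = -½xy² + 11/4xy + ⅛y² + 7/4x - 11/8y.
  reduce S modulo (f_1, f_2):
  remainder ½y² + 7/4x - 41/16y - 77/16 ≠ 0; add g_3 = ½y² + 7/4x - 41/16y - 77/16 to the basis.

The other S-polynomials (S(f_1,g_3), S(f_2,g_3)) all reduce to 0 modulo the current basis, so we have a Gröbner basis.

G = {x² - 2x - ½y + ½, xy + ¾y + 7/4, y² + 7/2x - 41/8y - 77/8}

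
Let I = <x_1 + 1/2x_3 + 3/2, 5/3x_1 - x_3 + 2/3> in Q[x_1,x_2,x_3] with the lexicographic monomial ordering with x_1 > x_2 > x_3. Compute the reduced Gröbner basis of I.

f_1 = x_1 + 1/2x_3 + 3/2, LT = x_1.
f_2 = 5/3x_1 - x_3 + 2/3, LT = x_1.

S(f_1,f_2): lcm = x_1. S = 11/10x_3 + 11/10.
  leading term x_3: no divisor's leading term divides it; move 11/10x_3 to the remainder.
  leading term 1: no divisor's leading term divides it; move 11/10 to the remainder.
  remainder 11/10x_3 + 11/10 ≠ 0; add g_3 = 11/10x_3 + 11/10 to the basis.

The other S-polynomials (S(f_1,g_3), S(f_2,g_3)) all reduce to 0 modulo the current basis, so we have a Gröbner basis.
Inter-reduce: drop elements whose leading term is divisible by another's, tail-reduce, and make monic.

G = {x_1 + 1, x_3 + 1}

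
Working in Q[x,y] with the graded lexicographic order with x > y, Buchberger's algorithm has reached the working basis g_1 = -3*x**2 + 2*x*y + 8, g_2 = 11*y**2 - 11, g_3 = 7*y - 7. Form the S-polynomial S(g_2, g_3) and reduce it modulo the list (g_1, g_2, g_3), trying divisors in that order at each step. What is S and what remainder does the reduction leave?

lcm(LM(g_2), LM(g_3)) = y**2.
S = (lcm/LT(g_2))·g_2 − (lcm/LT(g_3))·g_3 = y - 1.
Reduce S modulo (g_1, g_2, g_3) in that order:
  leading term y: subtract (1/7)·g_3 from y - 1 → 0
The remainder is 0, so this S-polynomial contributes no new basis element.

S(g_2, g_3) = y - 1; remainder on division = 0.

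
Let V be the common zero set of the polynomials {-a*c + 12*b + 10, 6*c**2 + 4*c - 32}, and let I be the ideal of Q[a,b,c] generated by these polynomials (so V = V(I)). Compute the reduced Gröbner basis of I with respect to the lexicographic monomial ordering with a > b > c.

G = {a - 9/4*b*c - 3/2*b - 15/8*c - 5/4, c**2 + 2/3*c - 16/3}

Buchberger's algorithm terminates because the ascending chain of leading-term ideals stabilizes.

f_1 = -a*c + 12*b + 10, LT = a*c.
f_2 = 6*c**2 + 4*c - 32, LT = c**2.

S(f_1,f_2): lcm = a*c**2. S = -2/3*a*c + 16/3*a - 12*b*c - 10*c.
  reduce S modulo (f_1, f_2):
  remainder 16/3*a - 12*b*c - 8*b - 10*c - 20/3 ≠ 0; add g_3 = 16/3*a - 12*b*c - 8*b - 10*c - 20/3 to the basis.

The other S-polynomials (S(f_1,g_3), S(f_2,g_3)) all reduce to 0 modulo the current basis, so we have a Gröbner basis.
Inter-reduce: drop elements whose leading term is divisible by another's, tail-reduce, and make monic.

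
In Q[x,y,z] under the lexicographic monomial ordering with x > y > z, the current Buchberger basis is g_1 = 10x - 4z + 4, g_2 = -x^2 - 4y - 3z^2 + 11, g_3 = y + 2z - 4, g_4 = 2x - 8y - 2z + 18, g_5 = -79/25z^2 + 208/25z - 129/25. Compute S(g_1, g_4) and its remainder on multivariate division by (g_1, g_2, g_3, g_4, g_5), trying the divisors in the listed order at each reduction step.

lcm(LM(g_1), LM(g_4)) = x.
S = (lcm/LT(g_1))·g_1 − (lcm/LT(g_4))·g_4 = 4y + 3/5z - 43/5.
Reduce S modulo (g_1, g_2, g_3, g_4, g_5) in that order:
  leading term y: subtract (4)·g_3 from 4y + 3/5z - 43/5 → -37/5z + 37/5
  leading term z: no divisor's leading term divides it; move -37/5z to the remainder.
  leading term 1: no divisor's leading term divides it; move 37/5 to the remainder.
The remainder -37/5z + 37/5 is nonzero, so it would be added as the next basis element.

S(g_1, g_4) = 4y + 3/5z - 43/5; remainder on division = -37/5z + 37/5.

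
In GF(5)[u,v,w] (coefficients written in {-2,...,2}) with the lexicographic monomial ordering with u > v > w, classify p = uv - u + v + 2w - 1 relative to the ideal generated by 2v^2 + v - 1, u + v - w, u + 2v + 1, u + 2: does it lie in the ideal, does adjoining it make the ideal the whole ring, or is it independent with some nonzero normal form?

First compute the reduced Gröbner basis of I by Buchberger's algorithm.
f_1 = 2v^2 + v - 1, LT = v^2.
f_2 = u + v - w, LT = u.
f_3 = u + 2v + 1, LT = u.
f_4 = u + 2, LT = u.

S(f_2,f_3): lcm = u. S = -v - w - 1.
  reduce S modulo (f_1, f_2, f_3, f_4):
  remainder -v - w - 1 ≠ 0; add h_5 = -v - w - 1 to the basis.

S(f_2,f_4): lcm = u. S = v - w - 2.
  reduce S modulo (f_1, f_2, f_3, f_4, h_5):
  remainder -2w + 2 ≠ 0; add h_6 = -2w + 2 to the basis.

The other S-polynomials (S(f_1,f_2), S(f_1,f_3), S(f_1,f_4), S(f_3,f_4), S(f_1,h_5), S(f_2,h_5), S(f_3,h_5), S(f_4,h_5), S(f_1,h_6), S(f_2,h_6), S(f_3,h_6), S(f_4,h_6), S(h_5,h_6)) all reduce to 0 modulo the current basis, so we have a Gröbner basis.
Inter-reduce: drop elements whose leading term is divisible by another's, tail-reduce, and make monic.
Reduced Gröbner basis: {u + 2, v + 2, w - 1}.
Label its elements g_1 = u + 2, g_2 = v + 2, g_3 = w - 1.

Reduce p = uv - u + v + 2w - 1 modulo G:
  leading term uv: subtract (v)·g_1 from uv - u + v + 2w - 1 → -u - v + 2w - 1
  leading term u: subtract (-1)·g_1 from -u - v + 2w - 1 → -v + 2w + 1
  leading term v: subtract (-1)·g_2 from -v + 2w + 1 → 2w - 2
  leading term w: subtract (2)·g_3 from 2w - 2 → 0
  normal form = 0.
Since the normal form is 0, p ∈ I.

The remainder on division by a Gröbner basis is unique — it is the normal form.

uv - u + v + 2w - 1 lies in I (it reduces to 0).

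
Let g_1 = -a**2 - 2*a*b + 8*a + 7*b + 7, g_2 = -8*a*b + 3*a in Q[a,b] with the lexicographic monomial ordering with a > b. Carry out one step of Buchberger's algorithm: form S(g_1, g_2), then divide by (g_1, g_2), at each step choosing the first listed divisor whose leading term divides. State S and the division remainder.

lcm(LM(g_1), LM(g_2)) = a**2*b.
S = (lcm/LT(g_1))·g_1 − (lcm/LT(g_2))·g_2 = 3/8*a**2 + 2*a*b**2 - 8*a*b - 7*b**2 - 7*b.
Reduce S modulo (g_1, g_2) in that order:
  leading term a**2: subtract (-3/8)·g_1 from 3/8*a**2 + 2*a*b**2 - 8*a*b - 7*b**2 - 7*b → 2*a*b**2 - 35/4*a*b + 3*a - 7*b**2 - 35/8*b + 21/8
  leading term a*b**2: subtract (-1/4*b)·g_2 from 2*a*b**2 - 35/4*a*b + 3*a - 7*b**2 - 35/8*b + 21/8 → -8*a*b + 3*a - 7*b**2 - 35/8*b + 21/8
  leading term a*b: subtract (1)·g_2 from -8*a*b + 3*a - 7*b**2 - 35/8*b + 21/8 → -7*b**2 - 35/8*b + 21/8
  leading term b**2: no divisor's leading term divides it; move -7*b**2 to the remainder.
  leading term b: no divisor's leading term divides it; move -35/8*b to the remainder.
  leading term 1: no divisor's leading term divides it; move 21/8 to the remainder.
The remainder -7*b**2 - 35/8*b + 21/8 is nonzero, so it would be added as the next basis element.

S(g_1, g_2) = 3/8*a**2 + 2*a*b**2 - 8*a*b - 7*b**2 - 7*b; remainder on division = -7*b**2 - 35/8*b + 21/8.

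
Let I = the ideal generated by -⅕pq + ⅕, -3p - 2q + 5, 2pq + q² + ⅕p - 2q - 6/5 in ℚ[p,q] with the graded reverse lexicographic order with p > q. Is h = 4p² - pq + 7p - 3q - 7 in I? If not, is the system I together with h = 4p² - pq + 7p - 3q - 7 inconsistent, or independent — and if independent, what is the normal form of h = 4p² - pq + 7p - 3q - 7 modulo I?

First compute the reduced Gröbner basis of I by Buchberger's algorithm.
f_1 = -⅕pq + ⅕, LT = pq.
f_2 = -3p - 2q + 5, LT = p.
f_3 = 2pq + q² + ⅕p - 2q - 6/5, LT = pq.

S(f_1,f_2): lcm = pq. S = -⅔q² + 5/3q - 1.
  leading term q²: no divisor's leading term divides it; move -⅔q² to the remainder.
  leading term q: no divisor's leading term divides it; move 5/3q to the remainder.
  leading term 1: no divisor's leading term divides it; move -1 to the remainder.
  remainder -⅔q² + 5/3q - 1 ≠ 0; add k_4 = -⅔q² + 5/3q - 1 to the basis.

S(f_1,f_3): lcm = pq. S = -½q² - 1/10p + q - ⅖.
  leading term q²: subtract (¾)·k_4 from -½q² - 1/10p + q - ⅖ → -1/10p - ¼q + 7/20
  leading term p: subtract (1/30)·f_2 from -1/10p - ¼q + 7/20 → -11/60q + 11/60
  leading term q: no divisor's leading term divides it; move -11/60q to the remainder.
  leading term 1: no divisor's leading term divides it; move 11/60 to the remainder.
  remainder -11/60q + 11/60 ≠ 0; add k_5 = -11/60q + 11/60 to the basis.

The other S-polynomials (S(f_2,f_3), S(f_1,k_4), S(f_2,k_4), S(f_3,k_4), S(f_1,k_5), S(f_2,k_5), S(f_3,k_5), S(k_4,k_5)) all reduce to 0 modulo the current basis, so we have a Gröbner basis.
Inter-reduce: drop elements whose leading term is divisible by another's, tail-reduce, and make monic.
Reduced Gröbner basis: {p - 1, q - 1}.
Label its elements g_1 = p - 1, g_2 = q - 1.

Reduce h = 4p² - pq + 7p - 3q - 7 modulo G:
  leading term p²: subtract (4p)·g_1 from 4p² - pq + 7p - 3q - 7 → -pq + 11p - 3q - 7
  leading term pq: subtract (-q)·g_1 from -pq + 11p - 3q - 7 → 11p - 4q - 7
  leading term p: subtract (11)·g_1 from 11p - 4q - 7 → -4q + 4
  leading term q: subtract (-4)·g_2 from -4q + 4 → 0
  normal form = 0.
Since the normal form is 0, h ∈ I.

4p² - pq + 7p - 3q - 7 lies in I (it reduces to 0).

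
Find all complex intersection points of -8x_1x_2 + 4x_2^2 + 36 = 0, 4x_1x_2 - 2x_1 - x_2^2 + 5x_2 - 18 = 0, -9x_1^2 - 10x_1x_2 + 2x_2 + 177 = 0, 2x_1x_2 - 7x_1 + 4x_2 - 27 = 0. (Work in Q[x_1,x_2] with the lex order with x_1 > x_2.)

{(-3, -3)}

Compute a lex Gröbner basis by Buchberger's algorithm.
f_1 = -8x_1x_2 + 4x_2^2 + 36, LT = x_1x_2.
f_2 = 4x_1x_2 - 2x_1 - x_2^2 + 5x_2 - 18, LT = x_1x_2.
f_3 = -9x_1^2 - 10x_1x_2 + 2x_2 + 177, LT = x_1^2.
f_4 = 2x_1x_2 - 7x_1 + 4x_2 - 27, LT = x_1x_2.

S(f_1,f_2): lcm = x_1x_2. S = 1/2x_1 - 1/4x_2^2 - 5/4x_2.
  reduce S modulo (f_1, f_2, f_3, f_4):
  remainder 1/2x_1 - 1/4x_2^2 - 5/4x_2 ≠ 0; add h_5 = 1/2x_1 - 1/4x_2^2 - 5/4x_2 to the basis.

S(f_1,f_3): lcm = x_1^2x_2. S = -29/18x_1x_2^2 - 9/2x_1 + 2/9x_2^2 + 59/3x_2.
  reduce S modulo (f_1, f_2, f_3, f_4, h_5):
  remainder -29/36x_2^3 - 73/36x_2^2 + 7/6x_2 ≠ 0; add h_6 = -29/36x_2^3 - 73/36x_2^2 + 7/6x_2 to the basis.

S(f_1,f_4): lcm = x_1x_2. S = 7/2x_1 - 1/2x_2^2 - 2x_2 + 9.
  reduce S modulo (f_1, f_2, f_3, f_4, h_5, h_6):
  remainder 5/4x_2^2 + 27/4x_2 + 9 ≠ 0; add h_7 = 5/4x_2^2 + 27/4x_2 + 9 to the basis.

S(f_2,f_3): lcm = x_1^2x_2. S = -1/2x_1^2 - 49/36x_1x_2^2 + 5/4x_1x_2 - 9/2x_1 + 2/9x_2^2 + 59/3x_2.
  reduce S modulo (f_1, f_2, f_3, f_4, h_5, h_6, h_7):
  remainder -20681/10440x_2 - 20681/3480 ≠ 0; add h_8 = -20681/10440x_2 - 20681/3480 to the basis.

The other S-polynomials (S(f_2,f_4), S(f_3,f_4), S(f_1,h_5), S(f_2,h_5), S(f_3,h_5), S(f_4,h_5), S(f_1,h_6), S(f_2,h_6), S(f_3,h_6), S(f_4,h_6), S(h_5,h_6), S(f_1,h_7), S(f_2,h_7), S(f_3,h_7), S(f_4,h_7), S(h_5,h_7), S(h_6,h_7), S(f_1,h_8), S(f_2,h_8), S(f_3,h_8), S(f_4,h_8), S(h_5,h_8), S(h_6,h_8), S(h_7,h_8)) all reduce to 0 modulo the current basis, so we have a Gröbner basis.
Inter-reduce: drop elements whose leading term is divisible by another's, tail-reduce, and make monic.
Reduced Gröbner basis: {x_1 + 3, x_2 + 3}.

The lex basis is triangular: the last element involves only x_2. Solving x_2 + 3 = 0 gives x_2 ∈ {-3}; substituting each value into the earlier elements determines the remaining variables.
  x_2 = -3: the earlier basis element becomes x_1 + 3 = 0, giving x_1 = -3 — point (-3, -3).
This is the nonlinear analogue of row-reducing a linear system.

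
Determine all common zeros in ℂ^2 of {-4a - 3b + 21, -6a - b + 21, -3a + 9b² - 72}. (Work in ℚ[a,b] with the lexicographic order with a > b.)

Compute a lex Gröbner basis by Buchberger's algorithm.
f_1 = -4a - 3b + 21, LT = a.
f_2 = -6a - b + 21, LT = a.
f_3 = -3a + 9b² - 72, LT = a.

S(f_1,f_2): lcm = a. S = 7/12b - 7/4.
  leading term b: no divisor's leading term divides it; move 7/12b to the remainder.
  leading term 1: no divisor's leading term divides it; move -7/4 to the remainder.
  remainder 7/12b - 7/4 ≠ 0; add h_4 = 7/12b - 7/4 to the basis.

The other S-polynomials (S(f_1,f_3), S(f_2,f_3), S(f_1,h_4), S(f_2,h_4), S(f_3,h_4)) all reduce to 0 modulo the current basis, so we have a Gröbner basis.
Inter-reduce: drop elements whose leading term is divisible by another's, tail-reduce, and make monic.
Reduced Gröbner basis: {a - 3, b - 3}.

Elimination: the polynomial b - 3 lies in the elimination ideal for b, so b ∈ {3}. For each such b, the remaining basis elements (now univariate) give the rest of the solution.
  b = 3: the earlier basis element becomes a - 3 = 0, giving a = 3 — point (3, 3).
Check: every point annihilates each of the original generators.
Zero-dimensionality of the ideal guarantees finitely many solutions over ℂ.

{(3, 3)}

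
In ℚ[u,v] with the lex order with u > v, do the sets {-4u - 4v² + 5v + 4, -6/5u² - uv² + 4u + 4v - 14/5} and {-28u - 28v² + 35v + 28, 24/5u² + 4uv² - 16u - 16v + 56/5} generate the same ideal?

For a fixed monomial order, each ideal has a unique reduced Gröbner basis; comparing bases decides equality.
Buchberger on the first generating set:
f_1 = -4u - 4v² + 5v + 4, LT = u.
f_2 = -6/5u² - uv² + 4u + 4v - 14/5, LT = u².

S(f_1,f_2): lcm = u². S = ⅙uv² - 5/4uv + 7/3u + 10/3v - 7/3.
  leading term uv²: subtract (-1/24v²)·f_1 from ⅙uv² - 5/4uv + 7/3u + 10/3v - 7/3 → -5/4uv + 7/3u - ⅙v⁴ + 5/24v³ + ⅙v² + 10/3v - 7/3
  leading term uv: subtract (5/16v)·f_1 from -5/4uv + 7/3u - ⅙v⁴ + 5/24v³ + ⅙v² + 10/3v - 7/3 → 7/3u - ⅙v⁴ + 35/24v³ - 67/48v² + 25/12v - 7/3
  leading term u: subtract (-7/12)·f_1 from 7/3u - ⅙v⁴ + 35/24v³ - 67/48v² + 25/12v - 7/3 → -⅙v⁴ + 35/24v³ - 179/48v² + 5v
  leading term v⁴: no divisor's leading term divides it; move -⅙v⁴ to the remainder.
  leading term v³: no divisor's leading term divides it; move 35/24v³ to the remainder.
  leading term v²: no divisor's leading term divides it; move -179/48v² to the remainder.
  leading term v: no divisor's leading term divides it; move 5v to the remainder.
  remainder -⅙v⁴ + 35/24v³ - 179/48v² + 5v ≠ 0; add g_3 = -⅙v⁴ + 35/24v³ - 179/48v² + 5v to the basis.

The other S-polynomials (S(f_1,g_3), S(f_2,g_3)) all reduce to 0 modulo the current basis, so we have a Gröbner basis.
Inter-reduce: drop elements whose leading term is divisible by another's, tail-reduce, and make monic.
Reduced Gröbner basis: {u + v² - 5/4v - 1, v⁴ - 35/4v³ + 179/8v² - 30v}.

Buchberger on the second generating set:
h_1 = -28u - 28v² + 35v + 28, LT = u.
h_2 = 24/5u² + 4uv² - 16u - 16v + 56/5, LT = u².

S(h_1,h_2): lcm = u². S = ⅙uv² - 5/4uv + 7/3u + 10/3v - 7/3.
  leading term uv²: subtract (-1/168v²)·h_1 from ⅙uv² - 5/4uv + 7/3u + 10/3v - 7/3 → -5/4uv + 7/3u - ⅙v⁴ + 5/24v³ + ⅙v² + 10/3v - 7/3
  leading term uv: subtract (5/112v)·h_1 from -5/4uv + 7/3u - ⅙v⁴ + 5/24v³ + ⅙v² + 10/3v - 7/3 → 7/3u - ⅙v⁴ + 35/24v³ - 67/48v² + 25/12v - 7/3
  leading term u: subtract (-1/12)·h_1 from 7/3u - ⅙v⁴ + 35/24v³ - 67/48v² + 25/12v - 7/3 → -⅙v⁴ + 35/24v³ - 179/48v² + 5v
  leading term v⁴: no divisor's leading term divides it; move -⅙v⁴ to the remainder.
  leading term v³: no divisor's leading term divides it; move 35/24v³ to the remainder.
  leading term v²: no divisor's leading term divides it; move -179/48v² to the remainder.
  leading term v: no divisor's leading term divides it; move 5v to the remainder.
  remainder -⅙v⁴ + 35/24v³ - 179/48v² + 5v ≠ 0; add k_3 = -⅙v⁴ + 35/24v³ - 179/48v² + 5v to the basis.

The other S-polynomials (S(h_1,k_3), S(h_2,k_3)) all reduce to 0 modulo the current basis, so we have a Gröbner basis.
Inter-reduce: drop elements whose leading term is divisible by another's, tail-reduce, and make monic.
Reduced Gröbner basis: {u + v² - 5/4v - 1, v⁴ - 35/4v³ + 179/8v² - 30v}.

These coincide, so the ideals are equal.

Yes, the ideals are equal.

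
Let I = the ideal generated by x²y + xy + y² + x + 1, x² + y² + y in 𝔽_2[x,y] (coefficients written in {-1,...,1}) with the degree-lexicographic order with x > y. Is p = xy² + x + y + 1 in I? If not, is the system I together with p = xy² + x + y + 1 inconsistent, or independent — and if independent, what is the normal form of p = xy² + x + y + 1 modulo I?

xy² + x + y + 1 is independent of I; its normal form modulo I is xy² + x + y + 1.

First compute the reduced Gröbner basis of I by Buchberger's algorithm.
f_1 = x²y + xy + y² + x + 1, LT = x²y.
f_2 = x² + y² + y, LT = x².

S(f_1,f_2): lcm = x²y. S = y³ + xy + x + 1.
  leading term y³: no divisor's leading term divides it; move y³ to the remainder.
  leading term xy: no divisor's leading term divides it; move xy to the remainder.
  leading term x: no divisor's leading term divides it; move x to the remainder.
  leading term 1: no divisor's leading term divides it; move 1 to the remainder.
  remainder y³ + xy + x + 1 ≠ 0; add h_3 = y³ + xy + x + 1 to the basis.

S(f_1,h_3): lcm = x²y³. S = x³y + xy³ + y⁴ + x³ + xy² + x² + y².
  leading term x³y: subtract (x)·f_1 from x³y + xy³ + y⁴ + x³ + xy² + x² + y² → xy³ + y⁴ + x³ + x²y + y² + x
  leading term xy³: subtract (x)·h_3 from xy³ + y⁴ + x³ + x²y + y² + x → y⁴ + x³ + x² + y²
  leading term y⁴: subtract (y)·h_3 from y⁴ + x³ + x² + y² → x³ + xy² + x² + xy + y² + y
  leading term x³: subtract (x)·f_2 from x³ + xy² + x² + xy + y² + y → x² + y² + y
  leading term x²: subtract (1)·f_2 from x² + y² + y → 0
  remainder 0.

S(f_2,h_3): leading monomials are coprime, so the S-polynomial reduces to 0 (Buchberger's first criterion).
Every S-polynomial of the final basis reduces to 0, so we have a Gröbner basis.
Inter-reduce: drop elements whose leading term is divisible by another's, tail-reduce, and make monic.
Reduced Gröbner basis: {y³ + xy + x + 1, x² + y² + y}.
Label its elements g_1 = y³ + xy + x + 1, g_2 = x² + y² + y.

Reduce p = xy² + x + y + 1 modulo G:
  leading term xy²: no divisor's leading term divides it; move xy² to the remainder.
  leading term x: no divisor's leading term divides it; move x to the remainder.
  leading term y: no divisor's leading term divides it; move y to the remainder.
  leading term 1: no divisor's leading term divides it; move 1 to the remainder.
  normal form = xy² + x + y + 1.
The normal form is nonzero, so p ∉ I. Since p minus its normal form lies in I, I + (p) = I + (r) where r = xy² + x + y + 1; decide whether this ideal is the whole ring.
Run Buchberger on G together with r (pairs among the g_i already reduce to 0 since G is a Gröbner basis):
g_1 = y³ + xy + x + 1, LT = y³.
g_2 = x² + y² + y, LT = x².
r = xy² + x + y + 1, LT = xy².

S(g_1,g_2): leading monomials are coprime, so the S-polynomial reduces to 0 (Buchberger's first criterion).
S(g_1,r): lcm = xy³. S = x²y + x² + xy + y² + x + y.
  leading term x²y: subtract (y)·g_2 from x²y + x² + xy + y² + x + y → y³ + x² + xy + x + y
  leading term y³: subtract (1)·g_1 from y³ + x² + xy + x + y → x² + y + 1
  leading term x²: subtract (1)·g_2 from x² + y + 1 → y² + 1
  leading term y²: no divisor's leading term divides it; move y² to the remainder.
  leading term 1: no divisor's leading term divides it; move 1 to the remainder.
  remainder y² + 1 ≠ 0; add m_4 = y² + 1 to the basis.

S(g_2,r): lcm = x²y². S = y⁴ + y³ + x² + xy + x.
  leading term y⁴: subtract (y)·g_1 from y⁴ + y³ + x² + xy + x → xy² + y³ + x² + x + y
  leading term xy²: subtract (1)·r from xy² + y³ + x² + x + y → y³ + x² + 1
  leading term y³: subtract (1)·g_1 from y³ + x² + 1 → x² + xy + x
  leading term x²: subtract (1)·g_2 from x² + xy + x → xy + y² + x + y
  leading term xy: no divisor's leading term divides it; move xy to the remainder.
  leading term y²: subtract (1)·m_4 from y² + x + y → x + y + 1
  leading term x: no divisor's leading term divides it; move x to the remainder.
  leading term y: no divisor's leading term divides it; move y to the remainder.
  leading term 1: no divisor's leading term divides it; move 1 to the remainder.
  remainder xy + x + y + 1 ≠ 0; add m_5 = xy + x + y + 1 to the basis.

S(g_1,m_4): lcm = y³. S = xy + x + y + 1.
  leading term xy: subtract (1)·m_5 from xy + x + y + 1 → 0
  remainder 0.

S(g_2,m_4): leading monomials are coprime, so the S-polynomial reduces to 0 (Buchberger's first criterion).
S(r,m_4): lcm = xy². S = y + 1.
  leading term y: no divisor's leading term divides it; move y to the remainder.
  leading term 1: no divisor's leading term divides it; move 1 to the remainder.
  remainder y + 1 ≠ 0; add m_6 = y + 1 to the basis.

S(g_1,m_5): lcm = xy³. S = x²y + xy² + y³ + x² + y² + x.
  leading term x²y: subtract (y)·g_2 from x²y + xy² + y³ + x² + y² + x → xy² + x² + x
  leading term xy²: subtract (1)·r from xy² + x² + x → x² + y + 1
  leading term x²: subtract (1)·g_2 from x² + y + 1 → y² + 1
  leading term y²: subtract (1)·m_4 from y² + 1 → 0
  remainder 0.

S(g_2,m_5): lcm = x²y. S = y³ + x² + xy + y² + x.
  leading term y³: subtract (1)·g_1 from y³ + x² + xy + y² + x → x² + y² + 1
  leading term x²: subtract (1)·g_2 from x² + y² + 1 → y + 1
  leading term y: subtract (1)·m_6 from y + 1 → 0
  remainder 0.

S(r,m_5): lcm = xy². S = xy + y² + x + 1.
  leading term xy: subtract (1)·m_5 from xy + y² + x + 1 → y² + y
  leading term y²: subtract (1)·m_4 from y² + y → y + 1
  leading term y: subtract (1)·m_6 from y + 1 → 0
  remainder 0.

S(m_4,m_5): lcm = xy². S = xy + y² + x + y.
  leading term xy: subtract (1)·m_5 from xy + y² + x + y → y² + 1
  leading term y²: subtract (1)·m_4 from y² + 1 → 0
  remainder 0.

S(g_1,m_6): lcm = y³. S = xy + y² + x + 1.
  leading term xy: subtract (1)·m_5 from xy + y² + x + 1 → y² + y
  leading term y²: subtract (1)·m_4 from y² + y → y + 1
  leading term y: subtract (1)·m_6 from y + 1 → 0
  remainder 0.

S(g_2,m_6): leading monomials are coprime, so the S-polynomial reduces to 0 (Buchberger's first criterion).
S(r,m_6): lcm = xy². S = xy + x + y + 1.
  leading term xy: subtract (1)·m_5 from xy + x + y + 1 → 0
  remainder 0.

S(m_4,m_6): lcm = y². S = y + 1.
  leading term y: subtract (1)·m_6 from y + 1 → 0
  remainder 0.

S(m_5,m_6): lcm = xy. S = y + 1.
  leading term y: subtract (1)·m_6 from y + 1 → 0
  remainder 0.

Every S-polynomial of the final basis reduces to 0, so we have a Gröbner basis.
Inter-reduce: drop elements whose leading term is divisible by another's, tail-reduce, and make monic.
Reduced Gröbner basis: {x², y + 1}.
The reduced Gröbner basis of I + (p) is {x², y + 1} ≠ {1}, a proper ideal, so the enlarged system stays consistent: p is independent of I, with normal form xy² + x + y + 1.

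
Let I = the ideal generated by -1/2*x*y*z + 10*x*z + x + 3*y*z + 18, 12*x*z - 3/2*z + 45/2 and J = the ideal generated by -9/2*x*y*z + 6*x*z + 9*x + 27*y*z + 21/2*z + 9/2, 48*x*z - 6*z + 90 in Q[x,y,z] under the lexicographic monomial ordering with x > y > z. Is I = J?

For a fixed monomial order, each ideal has a unique reduced Gröbner basis; comparing bases decides equality.
Buchberger on the first generating set:
f_1 = -1/2*x*y*z + 10*x*z + x + 3*y*z + 18, LT = x*y*z.
f_2 = 12*x*z - 3/2*z + 45/2, LT = x*z.

S(f_1,f_2): lcm = x*y*z. S = -20*x*z - 2*x - 47/8*y*z - 15/8*y - 36.
  leading term x*z: subtract (-5/3)·f_2 from -20*x*z - 2*x - 47/8*y*z - 15/8*y - 36 → -2*x - 47/8*y*z - 15/8*y - 5/2*z + 3/2
  leading term x: no divisor's leading term divides it; move -2*x to the remainder.
  leading term y*z: no divisor's leading term divides it; move -47/8*y*z to the remainder.
  leading term y: no divisor's leading term divides it; move -15/8*y to the remainder.
  leading term z: no divisor's leading term divides it; move -5/2*z to the remainder.
  leading term 1: no divisor's leading term divides it; move 3/2 to the remainder.
  remainder -2*x - 47/8*y*z - 15/8*y - 5/2*z + 3/2 ≠ 0; add g_3 = -2*x - 47/8*y*z - 15/8*y - 5/2*z + 3/2 to the basis.

S(f_1,g_3): lcm = x*y*z. S = -20*x*z - 2*x - 47/16*y**2*z**2 - 15/16*y**2*z - 5/4*y*z**2 - 21/4*y*z - 36.
  leading term x*z: subtract (-5/3)·f_2 from -20*x*z - 2*x - 47/16*y**2*z**2 - 15/16*y**2*z - 5/4*y*z**2 - 21/4*y*z - 36 → -2*x - 47/16*y**2*z**2 - 15/16*y**2*z - 5/4*y*z**2 - 21/4*y*z - 5/2*z + 3/2
  leading term x: subtract (1)·g_3 from -2*x - 47/16*y**2*z**2 - 15/16*y**2*z - 5/4*y*z**2 - 21/4*y*z - 5/2*z + 3/2 → -47/16*y**2*z**2 - 15/16*y**2*z - 5/4*y*z**2 + 5/8*y*z + 15/8*y
  leading term y**2*z**2: no divisor's leading term divides it; move -47/16*y**2*z**2 to the remainder.
  leading term y**2*z: no divisor's leading term divides it; move -15/16*y**2*z to the remainder.
  leading term y*z**2: no divisor's leading term divides it; move -5/4*y*z**2 to the remainder.
  leading term y*z: no divisor's leading term divides it; move 5/8*y*z to the remainder.
  leading term y: no divisor's leading term divides it; move 15/8*y to the remainder.
  remainder -47/16*y**2*z**2 - 15/16*y**2*z - 5/4*y*z**2 + 5/8*y*z + 15/8*y ≠ 0; add g_4 = -47/16*y**2*z**2 - 15/16*y**2*z - 5/4*y*z**2 + 5/8*y*z + 15/8*y to the basis.

S(f_2,g_3): lcm = x*z. S = -47/16*y*z**2 - 15/16*y*z - 5/4*z**2 + 5/8*z + 15/8.
  leading term y*z**2: no divisor's leading term divides it; move -47/16*y*z**2 to the remainder.
  leading term y*z: no divisor's leading term divides it; move -15/16*y*z to the remainder.
  leading term z**2: no divisor's leading term divides it; move -5/4*z**2 to the remainder.
  leading term z: no divisor's leading term divides it; move 5/8*z to the remainder.
  leading term 1: no divisor's leading term divides it; move 15/8 to the remainder.
  remainder -47/16*y*z**2 - 15/16*y*z - 5/4*z**2 + 5/8*z + 15/8 ≠ 0; add g_5 = -47/16*y*z**2 - 15/16*y*z - 5/4*z**2 + 5/8*z + 15/8 to the basis.

The other S-polynomials (S(f_1,g_4), S(f_2,g_4), S(g_3,g_4), S(f_1,g_5), S(f_2,g_5), S(g_3,g_5), S(g_4,g_5)) all reduce to 0 modulo the current basis, so we have a Gröbner basis.
Inter-reduce: drop elements whose leading term is divisible by another's, tail-reduce, and make monic.
Reduced Gröbner basis: {x + 47/16*y*z + 15/16*y + 5/4*z - 3/4, y*z**2 + 15/47*y*z + 20/47*z**2 - 10/47*z - 30/47}.

Buchberger on the second generating set:
h_1 = -9/2*x*y*z + 6*x*z + 9*x + 27*y*z + 21/2*z + 9/2, LT = x*y*z.
h_2 = 48*x*z - 6*z + 90, LT = x*z.

S(h_1,h_2): lcm = x*y*z. S = -4/3*x*z - 2*x - 47/8*y*z - 15/8*y - 7/3*z - 1.
  leading term x*z: subtract (-1/36)·h_2 from -4/3*x*z - 2*x - 47/8*y*z - 15/8*y - 7/3*z - 1 → -2*x - 47/8*y*z - 15/8*y - 5/2*z + 3/2
  leading term x: no divisor's leading term divides it; move -2*x to the remainder.
  leading term y*z: no divisor's leading term divides it; move -47/8*y*z to the remainder.
  leading term y: no divisor's leading term divides it; move -15/8*y to the remainder.
  leading term z: no divisor's leading term divides it; move -5/2*z to the remainder.
  leading term 1: no divisor's leading term divides it; move 3/2 to the remainder.
  remainder -2*x - 47/8*y*z - 15/8*y - 5/2*z + 3/2 ≠ 0; add k_3 = -2*x - 47/8*y*z - 15/8*y - 5/2*z + 3/2 to the basis.

S(h_1,k_3): lcm = x*y*z. S = -4/3*x*z - 2*x - 47/16*y**2*z**2 - 15/16*y**2*z - 5/4*y*z**2 - 21/4*y*z - 7/3*z - 1.
  leading term x*z: subtract (-1/36)·h_2 from -4/3*x*z - 2*x - 47/16*y**2*z**2 - 15/16*y**2*z - 5/4*y*z**2 - 21/4*y*z - 7/3*z - 1 → -2*x - 47/16*y**2*z**2 - 15/16*y**2*z - 5/4*y*z**2 - 21/4*y*z - 5/2*z + 3/2
  leading term x: subtract (1)·k_3 from -2*x - 47/16*y**2*z**2 - 15/16*y**2*z - 5/4*y*z**2 - 21/4*y*z - 5/2*z + 3/2 → -47/16*y**2*z**2 - 15/16*y**2*z - 5/4*y*z**2 + 5/8*y*z + 15/8*y
  leading term y**2*z**2: no divisor's leading term divides it; move -47/16*y**2*z**2 to the remainder.
  leading term y**2*z: no divisor's leading term divides it; move -15/16*y**2*z to the remainder.
  leading term y*z**2: no divisor's leading term divides it; move -5/4*y*z**2 to the remainder.
  leading term y*z: no divisor's leading term divides it; move 5/8*y*z to the remainder.
  leading term y: no divisor's leading term divides it; move 15/8*y to the remainder.
  remainder -47/16*y**2*z**2 - 15/16*y**2*z - 5/4*y*z**2 + 5/8*y*z + 15/8*y ≠ 0; add k_4 = -47/16*y**2*z**2 - 15/16*y**2*z - 5/4*y*z**2 + 5/8*y*z + 15/8*y to the basis.

S(h_2,k_3): lcm = x*z. S = -47/16*y*z**2 - 15/16*y*z - 5/4*z**2 + 5/8*z + 15/8.
  leading term y*z**2: no divisor's leading term divides it; move -47/16*y*z**2 to the remainder.
  leading term y*z: no divisor's leading term divides it; move -15/16*y*z to the remainder.
  leading term z**2: no divisor's leading term divides it; move -5/4*z**2 to the remainder.
  leading term z: no divisor's leading term divides it; move 5/8*z to the remainder.
  leading term 1: no divisor's leading term divides it; move 15/8 to the remainder.
  remainder -47/16*y*z**2 - 15/16*y*z - 5/4*z**2 + 5/8*z + 15/8 ≠ 0; add k_5 = -47/16*y*z**2 - 15/16*y*z - 5/4*z**2 + 5/8*z + 15/8 to the basis.

The other S-polynomials (S(h_1,k_4), S(h_2,k_4), S(k_3,k_4), S(h_1,k_5), S(h_2,k_5), S(k_3,k_5), S(k_4,k_5)) all reduce to 0 modulo the current basis, so we have a Gröbner basis.
Inter-reduce: drop elements whose leading term is divisible by another's, tail-reduce, and make monic.
Reduced Gröbner basis: {x + 47/16*y*z + 15/16*y + 5/4*z - 3/4, y*z**2 + 15/47*y*z + 20/47*z**2 - 10/47*z - 30/47}.

Same reduced basis, so the two generating sets span the same ideal.
The same test decides containment: I ⊆ J iff every generator of I reduces to 0 modulo a Gröbner basis of J.

Yes, the ideals are equal.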